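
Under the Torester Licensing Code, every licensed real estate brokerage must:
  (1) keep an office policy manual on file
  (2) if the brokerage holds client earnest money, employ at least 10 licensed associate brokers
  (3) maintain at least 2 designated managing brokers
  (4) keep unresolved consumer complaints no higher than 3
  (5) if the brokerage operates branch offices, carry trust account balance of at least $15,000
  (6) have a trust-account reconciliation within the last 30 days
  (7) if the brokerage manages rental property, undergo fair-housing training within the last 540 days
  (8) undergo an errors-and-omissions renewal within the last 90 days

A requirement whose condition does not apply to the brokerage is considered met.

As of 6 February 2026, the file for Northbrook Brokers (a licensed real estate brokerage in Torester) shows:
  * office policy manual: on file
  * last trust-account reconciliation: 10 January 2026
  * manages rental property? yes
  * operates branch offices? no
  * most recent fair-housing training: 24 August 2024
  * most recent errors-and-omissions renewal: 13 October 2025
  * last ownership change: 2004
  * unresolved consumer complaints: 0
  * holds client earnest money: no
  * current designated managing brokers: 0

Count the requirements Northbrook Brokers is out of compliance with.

2

1. office policy manual present → met
2. condition 'holds client earnest money' does not hold → requirement n/a → met
3. designated managing brokers 0 < 2 → not met
4. unresolved consumer complaints 0 ≤ 3 → met
5. condition 'operates branch offices' does not hold → requirement n/a → met
6. trust-account reconciliation 27 days ago vs limit 30 → met
7. condition 'manages rental property' holds; fair-housing training 531 days ago vs limit 540 → met
8. errors-and-omissions renewal 116 days ago vs limit 90 → not met
Not met: 2 of 8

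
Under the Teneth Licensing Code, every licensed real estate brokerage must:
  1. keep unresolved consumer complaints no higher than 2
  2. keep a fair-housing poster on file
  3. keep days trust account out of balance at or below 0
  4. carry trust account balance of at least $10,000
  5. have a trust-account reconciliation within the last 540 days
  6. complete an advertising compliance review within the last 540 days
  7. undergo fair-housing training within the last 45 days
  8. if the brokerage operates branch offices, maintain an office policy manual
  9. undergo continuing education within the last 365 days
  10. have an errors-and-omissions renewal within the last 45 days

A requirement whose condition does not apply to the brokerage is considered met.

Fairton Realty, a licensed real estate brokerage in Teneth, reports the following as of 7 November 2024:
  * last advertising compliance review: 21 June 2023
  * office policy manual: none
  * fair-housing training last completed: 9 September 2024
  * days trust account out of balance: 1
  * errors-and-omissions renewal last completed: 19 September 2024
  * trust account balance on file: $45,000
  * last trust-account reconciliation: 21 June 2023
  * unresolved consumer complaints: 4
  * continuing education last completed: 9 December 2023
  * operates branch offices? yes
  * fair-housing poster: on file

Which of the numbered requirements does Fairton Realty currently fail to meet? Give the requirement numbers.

1. unresolved consumer complaints 4 > 2 → not met
2. fair-housing poster present → met
3. days trust account out of balance 1 > 0 → not met
4. trust account balance $45,000 ≥ $10,000 → met
5. trust-account reconciliation 505 days ago vs limit 540 → met
6. advertising compliance review 505 days ago vs limit 540 → met
7. fair-housing training 59 days ago vs limit 45 → not met
8. condition 'operates branch offices' holds; office policy manual absent → not met
9. continuing education 334 days ago vs limit 365 → met
10. errors-and-omissions renewal 49 days ago vs limit 45 → not met
Not met: 1, 3, 7, 8, 10

1, 3, 7, 8, 10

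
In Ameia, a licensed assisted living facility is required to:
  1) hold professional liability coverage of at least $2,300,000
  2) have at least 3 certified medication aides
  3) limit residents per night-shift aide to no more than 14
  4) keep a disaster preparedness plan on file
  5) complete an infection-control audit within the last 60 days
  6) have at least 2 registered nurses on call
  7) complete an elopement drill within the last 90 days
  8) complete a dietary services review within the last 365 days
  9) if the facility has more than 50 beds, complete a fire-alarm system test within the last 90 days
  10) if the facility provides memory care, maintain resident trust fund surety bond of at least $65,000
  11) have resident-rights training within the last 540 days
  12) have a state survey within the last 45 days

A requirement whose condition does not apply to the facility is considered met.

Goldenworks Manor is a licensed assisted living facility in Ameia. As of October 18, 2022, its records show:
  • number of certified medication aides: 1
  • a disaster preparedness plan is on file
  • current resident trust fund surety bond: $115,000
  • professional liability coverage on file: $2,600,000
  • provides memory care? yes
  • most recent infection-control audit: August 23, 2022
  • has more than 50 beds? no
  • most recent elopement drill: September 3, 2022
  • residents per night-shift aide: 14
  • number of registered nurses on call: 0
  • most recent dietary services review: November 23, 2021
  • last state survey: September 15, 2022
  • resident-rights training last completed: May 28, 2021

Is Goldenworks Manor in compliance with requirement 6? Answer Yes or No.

6. registered nurses on call 0 < 2 → not met

No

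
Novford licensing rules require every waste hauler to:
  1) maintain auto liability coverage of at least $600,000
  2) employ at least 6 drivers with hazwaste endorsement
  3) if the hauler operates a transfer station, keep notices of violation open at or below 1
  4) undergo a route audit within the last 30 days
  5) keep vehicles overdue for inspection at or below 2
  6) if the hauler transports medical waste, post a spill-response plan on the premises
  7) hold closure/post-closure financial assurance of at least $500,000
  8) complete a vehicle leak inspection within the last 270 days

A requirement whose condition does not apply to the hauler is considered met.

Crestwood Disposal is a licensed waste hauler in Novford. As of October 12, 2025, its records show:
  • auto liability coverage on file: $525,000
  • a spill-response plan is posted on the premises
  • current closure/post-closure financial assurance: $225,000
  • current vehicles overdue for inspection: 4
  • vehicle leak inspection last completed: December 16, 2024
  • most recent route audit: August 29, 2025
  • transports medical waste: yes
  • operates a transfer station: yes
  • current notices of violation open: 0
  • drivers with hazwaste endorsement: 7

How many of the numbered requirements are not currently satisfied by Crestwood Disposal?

5

1. auto liability coverage $525,000 < $600,000 → not met
2. drivers with hazwaste endorsement 7 ≥ 6 → met
3. condition 'operates a transfer station' holds; notices of violation open 0 ≤ 1 → met
4. route audit 44 days ago vs limit 30 → not met
5. vehicles overdue for inspection 4 > 2 → not met
6. condition 'transports medical waste' holds; spill-response plan present → met
7. closure/post-closure financial assurance $225,000 < $500,000 → not met
8. vehicle leak inspection 300 days ago vs limit 270 → not met
Not met: 5 of 8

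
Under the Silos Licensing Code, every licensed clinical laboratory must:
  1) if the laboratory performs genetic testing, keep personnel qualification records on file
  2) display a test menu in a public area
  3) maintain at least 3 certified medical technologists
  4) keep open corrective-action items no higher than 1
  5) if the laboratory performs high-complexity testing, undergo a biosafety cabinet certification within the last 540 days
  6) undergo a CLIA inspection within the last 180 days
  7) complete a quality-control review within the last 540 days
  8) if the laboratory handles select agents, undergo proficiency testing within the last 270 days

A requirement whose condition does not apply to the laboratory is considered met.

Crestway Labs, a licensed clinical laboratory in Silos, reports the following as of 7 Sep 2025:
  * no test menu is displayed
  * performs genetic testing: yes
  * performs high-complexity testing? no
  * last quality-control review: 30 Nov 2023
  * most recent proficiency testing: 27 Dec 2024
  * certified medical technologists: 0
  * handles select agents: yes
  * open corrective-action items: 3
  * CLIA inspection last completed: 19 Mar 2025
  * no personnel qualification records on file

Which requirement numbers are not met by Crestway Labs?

1. condition 'performs genetic testing' holds; personnel qualification records absent → not met
2. test menu absent → not met
3. certified medical technologists 0 < 3 → not met
4. open corrective-action items 3 > 1 → not met
5. condition 'performs high-complexity testing' does not hold → requirement n/a → met
6. CLIA inspection 172 days ago vs limit 180 → met
7. quality-control review 647 days ago vs limit 540 → not met
8. condition 'handles select agents' holds; proficiency testing 254 days ago vs limit 270 → met
Not met: 1, 2, 3, 4, 7

1, 2, 3, 4, 7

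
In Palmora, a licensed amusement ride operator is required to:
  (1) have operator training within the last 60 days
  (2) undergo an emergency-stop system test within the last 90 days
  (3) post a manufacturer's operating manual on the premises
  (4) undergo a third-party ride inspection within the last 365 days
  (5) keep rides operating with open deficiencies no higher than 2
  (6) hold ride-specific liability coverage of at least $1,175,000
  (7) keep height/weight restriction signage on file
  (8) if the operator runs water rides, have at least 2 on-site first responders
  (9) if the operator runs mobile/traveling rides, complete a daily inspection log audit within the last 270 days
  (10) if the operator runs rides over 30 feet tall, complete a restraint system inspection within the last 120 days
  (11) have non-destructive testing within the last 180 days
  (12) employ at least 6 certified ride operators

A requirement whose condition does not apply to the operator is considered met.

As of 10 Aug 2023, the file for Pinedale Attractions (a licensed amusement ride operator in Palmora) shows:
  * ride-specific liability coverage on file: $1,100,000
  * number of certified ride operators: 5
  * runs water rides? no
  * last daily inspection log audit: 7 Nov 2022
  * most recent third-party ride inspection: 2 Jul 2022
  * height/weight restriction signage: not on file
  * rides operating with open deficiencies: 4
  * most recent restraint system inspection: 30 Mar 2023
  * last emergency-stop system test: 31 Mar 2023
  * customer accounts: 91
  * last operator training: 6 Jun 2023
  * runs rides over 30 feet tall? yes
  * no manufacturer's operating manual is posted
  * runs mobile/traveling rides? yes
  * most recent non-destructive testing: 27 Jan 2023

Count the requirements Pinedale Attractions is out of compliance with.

11

1. operator training 65 days ago vs limit 60 → not met
2. emergency-stop system test 132 days ago vs limit 90 → not met
3. manufacturer's operating manual absent → not met
4. third-party ride inspection 404 days ago vs limit 365 → not met
5. rides operating with open deficiencies 4 > 2 → not met
6. ride-specific liability coverage $1,100,000 < $1,175,000 → not met
7. height/weight restriction signage absent → not met
8. condition 'runs water rides' does not hold → requirement n/a → met
9. condition 'runs mobile/traveling rides' holds; daily inspection log audit 276 days ago vs limit 270 → not met
10. condition 'runs rides over 30 feet tall' holds; restraint system inspection 133 days ago vs limit 120 → not met
11. non-destructive testing 195 days ago vs limit 180 → not met
12. certified ride operators 5 < 6 → not met
Not met: 11 of 12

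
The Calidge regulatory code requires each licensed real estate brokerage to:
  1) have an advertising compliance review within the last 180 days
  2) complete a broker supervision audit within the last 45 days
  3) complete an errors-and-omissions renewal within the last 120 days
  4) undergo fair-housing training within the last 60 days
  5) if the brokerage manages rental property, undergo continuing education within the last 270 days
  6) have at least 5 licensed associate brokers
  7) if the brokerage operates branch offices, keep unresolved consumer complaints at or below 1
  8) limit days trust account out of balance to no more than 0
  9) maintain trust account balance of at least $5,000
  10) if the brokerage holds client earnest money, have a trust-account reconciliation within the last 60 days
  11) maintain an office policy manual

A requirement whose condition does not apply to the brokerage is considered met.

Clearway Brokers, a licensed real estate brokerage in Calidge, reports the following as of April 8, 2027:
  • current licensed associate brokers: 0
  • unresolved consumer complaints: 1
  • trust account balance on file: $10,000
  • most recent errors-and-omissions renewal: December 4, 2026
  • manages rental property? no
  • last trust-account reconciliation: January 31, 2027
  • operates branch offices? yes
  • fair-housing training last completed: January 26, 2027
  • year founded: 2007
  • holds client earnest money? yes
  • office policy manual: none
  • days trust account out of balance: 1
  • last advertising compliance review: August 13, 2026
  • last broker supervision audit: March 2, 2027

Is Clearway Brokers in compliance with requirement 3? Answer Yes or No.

3. errors-and-omissions renewal 125 days ago vs limit 120 → not met

No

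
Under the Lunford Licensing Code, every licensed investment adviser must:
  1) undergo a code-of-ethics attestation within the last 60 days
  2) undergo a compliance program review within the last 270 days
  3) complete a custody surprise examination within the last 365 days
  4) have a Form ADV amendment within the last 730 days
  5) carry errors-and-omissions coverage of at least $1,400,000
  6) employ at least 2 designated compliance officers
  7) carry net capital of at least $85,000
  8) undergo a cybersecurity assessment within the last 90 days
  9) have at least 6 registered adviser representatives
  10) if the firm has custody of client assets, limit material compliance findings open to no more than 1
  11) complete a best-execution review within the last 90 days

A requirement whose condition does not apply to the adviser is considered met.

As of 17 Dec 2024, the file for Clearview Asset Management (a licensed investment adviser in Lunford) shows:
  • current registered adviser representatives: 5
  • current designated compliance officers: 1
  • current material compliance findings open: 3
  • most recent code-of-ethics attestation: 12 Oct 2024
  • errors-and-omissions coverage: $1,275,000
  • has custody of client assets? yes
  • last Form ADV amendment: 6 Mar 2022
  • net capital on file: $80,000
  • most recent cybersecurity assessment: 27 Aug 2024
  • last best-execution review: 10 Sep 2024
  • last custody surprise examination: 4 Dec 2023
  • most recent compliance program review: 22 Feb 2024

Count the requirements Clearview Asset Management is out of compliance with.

11

1. code-of-ethics attestation 66 days ago vs limit 60 → not met
2. compliance program review 299 days ago vs limit 270 → not met
3. custody surprise examination 379 days ago vs limit 365 → not met
4. Form ADV amendment 1017 days ago vs limit 730 → not met
5. errors-and-omissions coverage $1,275,000 < $1,400,000 → not met
6. designated compliance officers 1 < 2 → not met
7. net capital $80,000 < $85,000 → not met
8. cybersecurity assessment 112 days ago vs limit 90 → not met
9. registered adviser representatives 5 < 6 → not met
10. condition 'has custody of client assets' holds; material compliance findings open 3 > 1 → not met
11. best-execution review 98 days ago vs limit 90 → not met
Not met: 11 of 11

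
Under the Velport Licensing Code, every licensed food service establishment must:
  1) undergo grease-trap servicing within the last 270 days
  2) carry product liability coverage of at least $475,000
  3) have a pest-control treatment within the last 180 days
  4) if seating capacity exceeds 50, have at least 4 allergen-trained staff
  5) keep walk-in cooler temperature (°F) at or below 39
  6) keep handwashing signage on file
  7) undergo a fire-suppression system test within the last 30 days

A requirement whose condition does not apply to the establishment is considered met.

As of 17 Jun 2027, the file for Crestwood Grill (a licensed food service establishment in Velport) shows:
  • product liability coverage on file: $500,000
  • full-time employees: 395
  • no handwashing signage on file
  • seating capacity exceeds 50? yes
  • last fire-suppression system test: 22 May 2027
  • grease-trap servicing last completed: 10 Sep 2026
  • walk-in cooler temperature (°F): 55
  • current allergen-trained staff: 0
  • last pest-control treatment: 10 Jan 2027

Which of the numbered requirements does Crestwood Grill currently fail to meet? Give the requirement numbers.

1, 4, 5, 6

1. grease-trap servicing 280 days ago vs limit 270 → not met
2. product liability coverage $500,000 ≥ $475,000 → met
3. pest-control treatment 158 days ago vs limit 180 → met
4. condition 'seating capacity exceeds 50' holds; allergen-trained staff 0 < 4 → not met
5. walk-in cooler temperature (°F) 55 > 39 → not met
6. handwashing signage absent → not met
7. fire-suppression system test 26 days ago vs limit 30 → met
Not met: 1, 4, 5, 6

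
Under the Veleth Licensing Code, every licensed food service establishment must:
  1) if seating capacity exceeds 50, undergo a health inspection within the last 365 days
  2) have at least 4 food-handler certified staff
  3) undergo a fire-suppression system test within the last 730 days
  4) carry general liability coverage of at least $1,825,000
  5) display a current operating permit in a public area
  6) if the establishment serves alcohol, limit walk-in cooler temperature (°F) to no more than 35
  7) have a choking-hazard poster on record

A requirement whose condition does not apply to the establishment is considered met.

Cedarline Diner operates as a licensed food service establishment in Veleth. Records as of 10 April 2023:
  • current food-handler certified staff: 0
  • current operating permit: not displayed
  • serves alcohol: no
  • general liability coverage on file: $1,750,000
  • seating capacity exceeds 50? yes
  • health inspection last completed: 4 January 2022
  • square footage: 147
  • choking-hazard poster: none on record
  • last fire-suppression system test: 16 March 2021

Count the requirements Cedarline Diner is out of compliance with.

1. condition 'seating capacity exceeds 50' holds; health inspection 461 days ago vs limit 365 → not met
2. food-handler certified staff 0 < 4 → not met
3. fire-suppression system test 755 days ago vs limit 730 → not met
4. general liability coverage $1,750,000 < $1,825,000 → not met
5. current operating permit absent → not met
6. condition 'serves alcohol' does not hold → requirement n/a → met
7. choking-hazard poster absent → not met
Not met: 6 of 7

6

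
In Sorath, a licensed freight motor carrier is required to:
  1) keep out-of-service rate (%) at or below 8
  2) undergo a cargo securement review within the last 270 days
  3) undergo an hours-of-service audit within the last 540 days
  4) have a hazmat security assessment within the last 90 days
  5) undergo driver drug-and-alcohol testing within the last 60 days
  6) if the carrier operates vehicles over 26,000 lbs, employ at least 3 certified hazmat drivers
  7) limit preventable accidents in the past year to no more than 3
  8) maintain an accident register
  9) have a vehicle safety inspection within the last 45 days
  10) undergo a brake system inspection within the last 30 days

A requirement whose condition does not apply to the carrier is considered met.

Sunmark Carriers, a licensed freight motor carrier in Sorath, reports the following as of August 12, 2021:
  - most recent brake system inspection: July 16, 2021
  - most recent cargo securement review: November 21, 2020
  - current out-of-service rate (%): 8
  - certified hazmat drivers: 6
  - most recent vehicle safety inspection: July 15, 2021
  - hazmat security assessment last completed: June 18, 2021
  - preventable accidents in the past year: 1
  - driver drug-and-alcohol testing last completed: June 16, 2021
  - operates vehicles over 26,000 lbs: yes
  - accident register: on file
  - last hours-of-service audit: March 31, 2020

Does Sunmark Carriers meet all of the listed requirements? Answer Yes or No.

Yes

1. out-of-service rate (%) 8 ≤ 8 → met
2. cargo securement review 264 days ago vs limit 270 → met
3. hours-of-service audit 499 days ago vs limit 540 → met
4. hazmat security assessment 55 days ago vs limit 90 → met
5. driver drug-and-alcohol testing 57 days ago vs limit 60 → met
6. condition 'operates vehicles over 26,000 lbs' holds; certified hazmat drivers 6 ≥ 3 → met
7. preventable accidents in the past year 1 ≤ 3 → met
8. accident register present → met
9. vehicle safety inspection 28 days ago vs limit 45 → met
10. brake system inspection 27 days ago vs limit 30 → met
All met.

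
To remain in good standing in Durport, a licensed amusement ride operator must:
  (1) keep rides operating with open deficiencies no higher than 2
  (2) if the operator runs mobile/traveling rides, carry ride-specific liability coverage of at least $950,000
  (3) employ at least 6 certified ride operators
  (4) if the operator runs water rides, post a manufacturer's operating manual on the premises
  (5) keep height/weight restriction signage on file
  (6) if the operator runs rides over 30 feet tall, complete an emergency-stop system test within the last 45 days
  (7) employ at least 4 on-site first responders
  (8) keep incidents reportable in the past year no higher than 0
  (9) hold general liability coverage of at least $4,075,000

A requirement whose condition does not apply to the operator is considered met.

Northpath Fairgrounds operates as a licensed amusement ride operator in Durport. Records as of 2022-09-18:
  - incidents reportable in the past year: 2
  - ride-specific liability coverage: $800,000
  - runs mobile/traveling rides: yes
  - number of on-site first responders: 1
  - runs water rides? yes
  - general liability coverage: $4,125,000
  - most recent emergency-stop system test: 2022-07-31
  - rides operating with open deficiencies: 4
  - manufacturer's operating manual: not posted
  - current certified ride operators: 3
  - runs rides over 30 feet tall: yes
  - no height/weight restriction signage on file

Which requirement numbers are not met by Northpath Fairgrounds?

1, 2, 3, 4, 5, 6, 7, 8

1. rides operating with open deficiencies 4 > 2 → not met
2. condition 'runs mobile/traveling rides' holds; ride-specific liability coverage $800,000 < $950,000 → not met
3. certified ride operators 3 < 6 → not met
4. condition 'runs water rides' holds; manufacturer's operating manual absent → not met
5. height/weight restriction signage absent → not met
6. condition 'runs rides over 30 feet tall' holds; emergency-stop system test 49 days ago vs limit 45 → not met
7. on-site first responders 1 < 4 → not met
8. incidents reportable in the past year 2 > 0 → not met
9. general liability coverage $4,125,000 ≥ $4,075,000 → met
Not met: 1, 2, 3, 4, 5, 6, 7, 8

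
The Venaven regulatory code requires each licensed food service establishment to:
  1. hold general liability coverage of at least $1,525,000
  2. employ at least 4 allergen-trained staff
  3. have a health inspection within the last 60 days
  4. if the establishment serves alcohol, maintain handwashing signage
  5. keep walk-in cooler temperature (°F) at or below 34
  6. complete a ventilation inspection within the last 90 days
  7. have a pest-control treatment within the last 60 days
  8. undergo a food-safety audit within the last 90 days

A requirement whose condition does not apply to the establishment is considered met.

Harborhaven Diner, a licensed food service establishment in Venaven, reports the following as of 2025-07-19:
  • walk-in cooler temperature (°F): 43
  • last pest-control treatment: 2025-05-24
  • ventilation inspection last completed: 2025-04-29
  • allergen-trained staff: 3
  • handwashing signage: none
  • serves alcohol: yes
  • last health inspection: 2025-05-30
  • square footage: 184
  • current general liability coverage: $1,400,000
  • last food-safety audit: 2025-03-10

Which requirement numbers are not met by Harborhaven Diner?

1, 2, 4, 5, 8

1. general liability coverage $1,400,000 < $1,525,000 → not met
2. allergen-trained staff 3 < 4 → not met
3. health inspection 50 days ago vs limit 60 → met
4. condition 'serves alcohol' holds; handwashing signage absent → not met
5. walk-in cooler temperature (°F) 43 > 34 → not met
6. ventilation inspection 81 days ago vs limit 90 → met
7. pest-control treatment 56 days ago vs limit 60 → met
8. food-safety audit 131 days ago vs limit 90 → not met
Not met: 1, 2, 4, 5, 8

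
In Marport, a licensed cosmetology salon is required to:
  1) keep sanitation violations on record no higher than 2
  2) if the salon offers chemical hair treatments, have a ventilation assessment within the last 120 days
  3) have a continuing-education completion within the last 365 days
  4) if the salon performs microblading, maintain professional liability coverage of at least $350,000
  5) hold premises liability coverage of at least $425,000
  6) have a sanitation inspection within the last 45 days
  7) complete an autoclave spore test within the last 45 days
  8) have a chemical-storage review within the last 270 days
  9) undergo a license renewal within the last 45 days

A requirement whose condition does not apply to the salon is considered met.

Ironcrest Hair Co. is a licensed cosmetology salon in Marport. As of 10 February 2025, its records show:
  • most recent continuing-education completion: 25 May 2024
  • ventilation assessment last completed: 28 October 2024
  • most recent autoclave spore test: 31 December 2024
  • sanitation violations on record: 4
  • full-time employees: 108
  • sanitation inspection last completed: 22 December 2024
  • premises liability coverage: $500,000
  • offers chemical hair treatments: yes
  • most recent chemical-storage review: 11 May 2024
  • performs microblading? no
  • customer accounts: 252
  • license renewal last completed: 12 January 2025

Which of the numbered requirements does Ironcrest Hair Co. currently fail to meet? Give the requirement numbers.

1. sanitation violations on record 4 > 2 → not met
2. condition 'offers chemical hair treatments' holds; ventilation assessment 105 days ago vs limit 120 → met
3. continuing-education completion 261 days ago vs limit 365 → met
4. condition 'performs microblading' does not hold → requirement n/a → met
5. premises liability coverage $500,000 ≥ $425,000 → met
6. sanitation inspection 50 days ago vs limit 45 → not met
7. autoclave spore test 41 days ago vs limit 45 → met
8. chemical-storage review 275 days ago vs limit 270 → not met
9. license renewal 29 days ago vs limit 45 → met
Not met: 1, 6, 8

1, 6, 8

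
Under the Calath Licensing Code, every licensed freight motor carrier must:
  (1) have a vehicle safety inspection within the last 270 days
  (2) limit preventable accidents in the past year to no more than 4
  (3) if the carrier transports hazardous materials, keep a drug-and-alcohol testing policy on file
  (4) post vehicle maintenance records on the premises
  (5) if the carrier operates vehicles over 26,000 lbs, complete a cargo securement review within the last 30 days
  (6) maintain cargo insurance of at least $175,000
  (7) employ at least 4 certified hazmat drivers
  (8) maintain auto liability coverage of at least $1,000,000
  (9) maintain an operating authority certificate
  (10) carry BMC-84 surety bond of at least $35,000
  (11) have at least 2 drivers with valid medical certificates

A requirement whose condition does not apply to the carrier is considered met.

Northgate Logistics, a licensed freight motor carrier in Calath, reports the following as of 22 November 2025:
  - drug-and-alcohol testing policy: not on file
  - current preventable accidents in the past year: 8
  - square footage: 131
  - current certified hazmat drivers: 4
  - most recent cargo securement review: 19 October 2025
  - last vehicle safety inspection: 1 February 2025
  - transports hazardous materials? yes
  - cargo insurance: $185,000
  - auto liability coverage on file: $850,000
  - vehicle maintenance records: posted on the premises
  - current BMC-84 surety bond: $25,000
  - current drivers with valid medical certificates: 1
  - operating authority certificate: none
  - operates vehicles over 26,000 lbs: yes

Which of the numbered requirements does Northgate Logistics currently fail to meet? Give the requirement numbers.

1. vehicle safety inspection 294 days ago vs limit 270 → not met
2. preventable accidents in the past year 8 > 4 → not met
3. condition 'transports hazardous materials' holds; drug-and-alcohol testing policy absent → not met
4. vehicle maintenance records present → met
5. condition 'operates vehicles over 26,000 lbs' holds; cargo securement review 34 days ago vs limit 30 → not met
6. cargo insurance $185,000 ≥ $175,000 → met
7. certified hazmat drivers 4 ≥ 4 → met
8. auto liability coverage $850,000 < $1,000,000 → not met
9. operating authority certificate absent → not met
10. BMC-84 surety bond $25,000 < $35,000 → not met
11. drivers with valid medical certificates 1 < 2 → not met
Not met: 1, 2, 3, 5, 8, 9, 10, 11

1, 2, 3, 5, 8, 9, 10, 11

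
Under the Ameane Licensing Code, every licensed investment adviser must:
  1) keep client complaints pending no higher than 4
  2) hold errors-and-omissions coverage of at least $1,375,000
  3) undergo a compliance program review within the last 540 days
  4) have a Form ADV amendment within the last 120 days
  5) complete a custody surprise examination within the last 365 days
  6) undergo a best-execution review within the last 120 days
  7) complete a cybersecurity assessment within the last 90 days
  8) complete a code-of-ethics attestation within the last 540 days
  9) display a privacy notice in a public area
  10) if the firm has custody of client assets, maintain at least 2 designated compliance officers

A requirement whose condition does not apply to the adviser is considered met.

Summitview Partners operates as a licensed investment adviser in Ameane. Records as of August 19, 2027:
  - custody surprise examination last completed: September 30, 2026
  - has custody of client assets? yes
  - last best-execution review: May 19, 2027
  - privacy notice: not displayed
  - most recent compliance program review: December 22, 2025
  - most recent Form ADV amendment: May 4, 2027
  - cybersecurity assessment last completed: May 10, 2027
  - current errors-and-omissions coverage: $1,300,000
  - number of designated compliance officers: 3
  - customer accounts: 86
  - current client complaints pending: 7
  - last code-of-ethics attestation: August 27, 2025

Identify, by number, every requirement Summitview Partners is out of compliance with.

1, 2, 3, 7, 8, 9

1. client complaints pending 7 > 4 → not met
2. errors-and-omissions coverage $1,300,000 < $1,375,000 → not met
3. compliance program review 605 days ago vs limit 540 → not met
4. Form ADV amendment 107 days ago vs limit 120 → met
5. custody surprise examination 323 days ago vs limit 365 → met
6. best-execution review 92 days ago vs limit 120 → met
7. cybersecurity assessment 101 days ago vs limit 90 → not met
8. code-of-ethics attestation 722 days ago vs limit 540 → not met
9. privacy notice absent → not met
10. condition 'has custody of client assets' holds; designated compliance officers 3 ≥ 2 → met
Not met: 1, 2, 3, 7, 8, 9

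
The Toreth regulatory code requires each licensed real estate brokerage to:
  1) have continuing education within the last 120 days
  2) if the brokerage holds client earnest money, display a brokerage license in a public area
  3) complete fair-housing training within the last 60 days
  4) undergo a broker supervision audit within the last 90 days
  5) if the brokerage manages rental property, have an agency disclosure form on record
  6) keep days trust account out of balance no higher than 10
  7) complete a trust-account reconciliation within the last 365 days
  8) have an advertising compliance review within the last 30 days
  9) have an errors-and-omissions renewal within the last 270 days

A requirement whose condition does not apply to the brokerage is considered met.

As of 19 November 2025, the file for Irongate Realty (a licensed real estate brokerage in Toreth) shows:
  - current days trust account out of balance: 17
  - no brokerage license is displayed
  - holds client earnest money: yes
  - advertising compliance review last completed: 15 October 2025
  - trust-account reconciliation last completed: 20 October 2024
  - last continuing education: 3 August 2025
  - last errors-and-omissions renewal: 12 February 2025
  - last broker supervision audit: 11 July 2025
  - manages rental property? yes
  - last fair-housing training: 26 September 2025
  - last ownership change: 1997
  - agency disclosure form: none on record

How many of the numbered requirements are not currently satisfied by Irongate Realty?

7

1. continuing education 108 days ago vs limit 120 → met
2. condition 'holds client earnest money' holds; brokerage license absent → not met
3. fair-housing training 54 days ago vs limit 60 → met
4. broker supervision audit 131 days ago vs limit 90 → not met
5. condition 'manages rental property' holds; agency disclosure form absent → not met
6. days trust account out of balance 17 > 10 → not met
7. trust-account reconciliation 395 days ago vs limit 365 → not met
8. advertising compliance review 35 days ago vs limit 30 → not met
9. errors-and-omissions renewal 280 days ago vs limit 270 → not met
Not met: 7 of 9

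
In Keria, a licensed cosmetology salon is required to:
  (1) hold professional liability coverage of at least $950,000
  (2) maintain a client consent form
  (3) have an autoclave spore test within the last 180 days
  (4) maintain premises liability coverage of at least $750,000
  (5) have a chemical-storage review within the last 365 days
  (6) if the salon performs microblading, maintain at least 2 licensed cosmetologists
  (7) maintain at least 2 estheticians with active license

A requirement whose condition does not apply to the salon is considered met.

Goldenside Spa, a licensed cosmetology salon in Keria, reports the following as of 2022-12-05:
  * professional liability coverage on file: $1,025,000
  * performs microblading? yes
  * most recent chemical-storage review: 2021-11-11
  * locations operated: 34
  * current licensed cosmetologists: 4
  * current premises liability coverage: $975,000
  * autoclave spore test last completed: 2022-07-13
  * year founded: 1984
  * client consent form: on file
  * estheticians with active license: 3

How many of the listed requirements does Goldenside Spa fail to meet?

1

1. professional liability coverage $1,025,000 ≥ $950,000 → met
2. client consent form present → met
3. autoclave spore test 145 days ago vs limit 180 → met
4. premises liability coverage $975,000 ≥ $750,000 → met
5. chemical-storage review 389 days ago vs limit 365 → not met
6. condition 'performs microblading' holds; licensed cosmetologists 4 ≥ 2 → met
7. estheticians with active license 3 ≥ 2 → met
Not met: 1 of 7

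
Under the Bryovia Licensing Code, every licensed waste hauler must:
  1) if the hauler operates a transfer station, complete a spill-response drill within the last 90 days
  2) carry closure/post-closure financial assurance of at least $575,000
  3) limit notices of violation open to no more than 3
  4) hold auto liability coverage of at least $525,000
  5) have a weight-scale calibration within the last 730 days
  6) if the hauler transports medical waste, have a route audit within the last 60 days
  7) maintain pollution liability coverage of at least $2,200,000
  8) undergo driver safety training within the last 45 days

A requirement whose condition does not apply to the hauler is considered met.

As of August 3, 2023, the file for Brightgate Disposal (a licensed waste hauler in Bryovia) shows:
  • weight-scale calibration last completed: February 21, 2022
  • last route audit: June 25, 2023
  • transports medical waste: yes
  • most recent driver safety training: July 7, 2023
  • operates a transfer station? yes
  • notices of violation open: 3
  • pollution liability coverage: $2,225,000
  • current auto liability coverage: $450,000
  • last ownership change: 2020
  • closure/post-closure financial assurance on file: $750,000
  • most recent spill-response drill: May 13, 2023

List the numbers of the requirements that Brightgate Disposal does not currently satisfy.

1. condition 'operates a transfer station' holds; spill-response drill 82 days ago vs limit 90 → met
2. closure/post-closure financial assurance $750,000 ≥ $575,000 → met
3. notices of violation open 3 ≤ 3 → met
4. auto liability coverage $450,000 < $525,000 → not met
5. weight-scale calibration 528 days ago vs limit 730 → met
6. condition 'transports medical waste' holds; route audit 39 days ago vs limit 60 → met
7. pollution liability coverage $2,225,000 ≥ $2,200,000 → met
8. driver safety training 27 days ago vs limit 45 → met
Not met: 4

4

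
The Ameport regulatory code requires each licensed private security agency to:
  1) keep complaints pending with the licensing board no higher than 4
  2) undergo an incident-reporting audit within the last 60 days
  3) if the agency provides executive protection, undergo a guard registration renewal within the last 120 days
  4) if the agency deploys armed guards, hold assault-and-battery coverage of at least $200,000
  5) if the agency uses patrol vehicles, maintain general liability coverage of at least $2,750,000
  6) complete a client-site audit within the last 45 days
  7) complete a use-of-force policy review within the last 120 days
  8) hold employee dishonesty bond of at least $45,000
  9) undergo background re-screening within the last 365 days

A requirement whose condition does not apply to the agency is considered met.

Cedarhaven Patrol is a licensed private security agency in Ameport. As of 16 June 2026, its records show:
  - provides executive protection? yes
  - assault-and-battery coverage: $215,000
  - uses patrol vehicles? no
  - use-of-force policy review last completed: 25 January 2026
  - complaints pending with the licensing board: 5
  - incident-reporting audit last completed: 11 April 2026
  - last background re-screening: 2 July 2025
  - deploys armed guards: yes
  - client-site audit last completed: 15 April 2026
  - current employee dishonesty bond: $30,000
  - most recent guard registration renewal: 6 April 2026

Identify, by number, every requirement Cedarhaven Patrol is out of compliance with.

1. complaints pending with the licensing board 5 > 4 → not met
2. incident-reporting audit 66 days ago vs limit 60 → not met
3. condition 'provides executive protection' holds; guard registration renewal 71 days ago vs limit 120 → met
4. condition 'deploys armed guards' holds; assault-and-battery coverage $215,000 ≥ $200,000 → met
5. condition 'uses patrol vehicles' does not hold → requirement n/a → met
6. client-site audit 62 days ago vs limit 45 → not met
7. use-of-force policy review 142 days ago vs limit 120 → not met
8. employee dishonesty bond $30,000 < $45,000 → not met
9. background re-screening 349 days ago vs limit 365 → met
Not met: 1, 2, 6, 7, 8

1, 2, 6, 7, 8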